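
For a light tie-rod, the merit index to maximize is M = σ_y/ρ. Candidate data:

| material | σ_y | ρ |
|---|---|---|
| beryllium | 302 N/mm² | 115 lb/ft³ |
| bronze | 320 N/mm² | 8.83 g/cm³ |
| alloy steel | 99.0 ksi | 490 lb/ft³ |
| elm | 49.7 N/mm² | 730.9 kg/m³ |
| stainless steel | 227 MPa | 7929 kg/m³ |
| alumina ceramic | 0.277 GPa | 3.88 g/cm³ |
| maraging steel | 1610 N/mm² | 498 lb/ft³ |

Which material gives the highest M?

Normalizing units and computing the index:
  beryllium: σ_y = 302.0 MPa, ρ = 1842 kg/m³
  bronze: σ_y = 320.0 MPa, ρ = 8830 kg/m³
  alloy steel: σ_y = 682.6 MPa, ρ = 7849 kg/m³
  elm: σ_y = 49.70 MPa, ρ = 730.9 kg/m³
  stainless steel: σ_y = 227.0 MPa, ρ = 7929 kg/m³
  alumina ceramic: σ_y = 277.0 MPa, ρ = 3880 kg/m³
  maraging steel: σ_y = 1610 MPa, ρ = 7977 kg/m³
  maraging steel: M = 202 kN·m/kg
  beryllium: M = 164 kN·m/kg
  alloy steel: M = 87.0 kN·m/kg
  alumina ceramic: M = 71.4 kN·m/kg
  elm: M = 68.0 kN·m/kg
  bronze: M = 36.2 kN·m/kg
  stainless steel: M = 28.6 kN·m/kg
Highest index: maraging steel.

maraging steel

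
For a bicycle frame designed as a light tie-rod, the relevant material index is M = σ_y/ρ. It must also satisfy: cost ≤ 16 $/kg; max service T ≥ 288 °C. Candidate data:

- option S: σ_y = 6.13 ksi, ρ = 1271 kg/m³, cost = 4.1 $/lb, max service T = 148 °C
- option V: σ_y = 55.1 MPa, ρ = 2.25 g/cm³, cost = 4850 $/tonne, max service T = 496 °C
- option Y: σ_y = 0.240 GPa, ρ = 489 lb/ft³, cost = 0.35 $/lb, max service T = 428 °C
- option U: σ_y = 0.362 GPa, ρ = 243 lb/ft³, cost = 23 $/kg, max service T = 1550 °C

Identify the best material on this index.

option Y

Screen on constraints: cost ≤ 16 $/kg; max service T ≥ 288 °C. Survivors: option V, option Y.
Putting every candidate on a common basis:
  option V: σ_y = 55.10 MPa, ρ = 2250 kg/m³
  option Y: σ_y = 240.0 MPa, ρ = 7833 kg/m³
  option Y: M = 30.6 kN·m/kg
  option V: M = 24.5 kN·m/kg
Option Y has the largest M.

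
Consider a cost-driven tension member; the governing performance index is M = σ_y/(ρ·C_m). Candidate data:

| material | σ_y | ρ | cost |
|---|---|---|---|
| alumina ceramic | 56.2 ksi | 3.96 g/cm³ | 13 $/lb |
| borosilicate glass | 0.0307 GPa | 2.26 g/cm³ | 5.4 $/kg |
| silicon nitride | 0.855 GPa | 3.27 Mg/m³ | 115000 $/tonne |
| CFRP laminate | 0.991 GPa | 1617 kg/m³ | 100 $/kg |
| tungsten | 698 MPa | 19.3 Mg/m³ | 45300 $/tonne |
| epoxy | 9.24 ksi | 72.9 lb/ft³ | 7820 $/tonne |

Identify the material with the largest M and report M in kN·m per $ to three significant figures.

epoxy, M = 6.98 kN·m per $

In SI units:
  alumina ceramic: σ_y = 387.5 MPa, ρ = 3960 kg/m³, cost = 28.66 $/kg
  borosilicate glass: σ_y = 30.70 MPa, ρ = 2260 kg/m³, cost = 5.400 $/kg
  silicon nitride: σ_y = 855.0 MPa, ρ = 3270 kg/m³, cost = 115.0 $/kg
  CFRP laminate: σ_y = 991.0 MPa, ρ = 1617 kg/m³, cost = 100.0 $/kg
  tungsten: σ_y = 698.0 MPa, ρ = 19300 kg/m³, cost = 45.30 $/kg
  epoxy: σ_y = 63.71 MPa, ρ = 1168 kg/m³, cost = 7.820 $/kg
  epoxy: M = 6.98 kN·m per $
  CFRP laminate: M = 6.13 kN·m per $
  alumina ceramic: M = 3.41 kN·m per $
  borosilicate glass: M = 2.52 kN·m per $
  silicon nitride: M = 2.27 kN·m per $
  tungsten: M = 0.798 kN·m per $
Highest index: epoxy.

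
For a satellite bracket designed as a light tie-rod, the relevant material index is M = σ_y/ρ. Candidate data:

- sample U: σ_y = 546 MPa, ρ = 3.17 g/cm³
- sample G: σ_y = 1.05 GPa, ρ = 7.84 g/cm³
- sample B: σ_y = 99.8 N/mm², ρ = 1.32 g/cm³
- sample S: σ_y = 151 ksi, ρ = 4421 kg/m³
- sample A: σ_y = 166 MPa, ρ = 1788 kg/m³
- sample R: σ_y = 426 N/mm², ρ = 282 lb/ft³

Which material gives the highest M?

Normalizing units and computing the index:
  sample U: σ_y = 546.0 MPa, ρ = 3170 kg/m³
  sample G: σ_y = 1050 MPa, ρ = 7840 kg/m³
  sample B: σ_y = 99.80 MPa, ρ = 1320 kg/m³
  sample S: σ_y = 1041 MPa, ρ = 4421 kg/m³
  sample A: σ_y = 166.0 MPa, ρ = 1788 kg/m³
  sample R: σ_y = 426.0 MPa, ρ = 4517 kg/m³
  sample S: M = 235 kN·m/kg
  sample U: M = 172 kN·m/kg
  sample G: M = 134 kN·m/kg
  sample R: M = 94.3 kN·m/kg
  sample A: M = 92.8 kN·m/kg
  sample B: M = 75.6 kN·m/kg
Highest index: sample S.

sample S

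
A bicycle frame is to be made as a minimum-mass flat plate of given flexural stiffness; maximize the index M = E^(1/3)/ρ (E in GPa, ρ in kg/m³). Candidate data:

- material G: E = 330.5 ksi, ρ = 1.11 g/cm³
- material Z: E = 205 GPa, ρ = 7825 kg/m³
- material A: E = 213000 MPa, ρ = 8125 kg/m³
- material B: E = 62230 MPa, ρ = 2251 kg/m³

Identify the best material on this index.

In SI units:
  material G: E = 2.279 GPa, ρ = 1110 kg/m³
  material Z: E = 205.0 GPa, ρ = 7825 kg/m³
  material A: E = 213.0 GPa, ρ = 8125 kg/m³
  material B: E = 62.23 GPa, ρ = 2251 kg/m³
  material B: M = 1.76×10⁻³
  material G: M = 1.19×10⁻³
  material Z: M = 0.754×10⁻³
  material A: M = 0.735×10⁻³
The maximum is for material B.

material B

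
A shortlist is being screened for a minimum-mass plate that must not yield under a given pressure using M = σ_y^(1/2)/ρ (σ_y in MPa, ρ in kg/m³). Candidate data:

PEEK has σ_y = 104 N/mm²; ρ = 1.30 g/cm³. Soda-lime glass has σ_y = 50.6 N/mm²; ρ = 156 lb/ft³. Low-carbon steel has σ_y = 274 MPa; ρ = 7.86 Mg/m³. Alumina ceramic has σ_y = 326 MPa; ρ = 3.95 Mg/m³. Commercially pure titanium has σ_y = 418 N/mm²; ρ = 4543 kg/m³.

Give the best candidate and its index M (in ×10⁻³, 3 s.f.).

PEEK, M = 7.84×10⁻³

In SI units:
  PEEK: σ_y = 104.0 MPa, ρ = 1300 kg/m³
  soda-lime glass: σ_y = 50.60 MPa, ρ = 2499 kg/m³
  low-carbon steel: σ_y = 274.0 MPa, ρ = 7860 kg/m³
  alumina ceramic: σ_y = 326.0 MPa, ρ = 3950 kg/m³
  commercially pure titanium: σ_y = 418.0 MPa, ρ = 4543 kg/m³
  PEEK: M = 7.84×10⁻³
  alumina ceramic: M = 4.57×10⁻³
  commercially pure titanium: M = 4.50×10⁻³
  soda-lime glass: M = 2.85×10⁻³
  low-carbon steel: M = 2.11×10⁻³
PEEK ranks first.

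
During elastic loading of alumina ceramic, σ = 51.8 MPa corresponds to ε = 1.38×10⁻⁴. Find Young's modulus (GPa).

E = σ/ε = 51.8 MPa / 1.38×10⁻⁴ = 375400 MPa = 375 GPa.

375 GPa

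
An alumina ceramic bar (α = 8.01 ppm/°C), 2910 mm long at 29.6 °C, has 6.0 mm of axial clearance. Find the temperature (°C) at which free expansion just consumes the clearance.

α·L₀·ΔT = 6.0 mm ⇒ ΔT = 6.0 / (8.01×10⁻⁶ × 2910.0) = 257.4 K.
T = 29.6 + 257.4 = 287.0 °C.

287 °C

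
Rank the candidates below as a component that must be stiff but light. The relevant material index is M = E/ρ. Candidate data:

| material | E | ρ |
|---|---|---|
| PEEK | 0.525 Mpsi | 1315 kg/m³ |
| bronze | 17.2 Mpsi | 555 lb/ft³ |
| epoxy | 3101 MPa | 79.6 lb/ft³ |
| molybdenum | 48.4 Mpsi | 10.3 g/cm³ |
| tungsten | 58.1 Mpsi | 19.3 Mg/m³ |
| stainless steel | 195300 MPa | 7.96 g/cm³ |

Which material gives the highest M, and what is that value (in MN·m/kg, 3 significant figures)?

In SI units:
  PEEK: E = 3.620 GPa, ρ = 1315 kg/m³
  bronze: E = 118.6 GPa, ρ = 8890 kg/m³
  epoxy: E = 3.101 GPa, ρ = 1275 kg/m³
  molybdenum: E = 333.7 GPa, ρ = 10300 kg/m³
  tungsten: E = 400.6 GPa, ρ = 19300 kg/m³
  stainless steel: E = 195.3 GPa, ρ = 7960 kg/m³
  molybdenum: M = 32.4 MN·m/kg
  stainless steel: M = 24.5 MN·m/kg
  tungsten: M = 20.8 MN·m/kg
  bronze: M = 13.3 MN·m/kg
  PEEK: M = 2.75 MN·m/kg
  epoxy: M = 2.43 MN·m/kg
Molybdenum has the largest M.

molybdenum, M = 32.4 MN·m/kg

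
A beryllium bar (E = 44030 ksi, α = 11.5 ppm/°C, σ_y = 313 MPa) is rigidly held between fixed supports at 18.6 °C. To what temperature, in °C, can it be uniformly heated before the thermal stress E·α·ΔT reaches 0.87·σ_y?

E = 44030 ksi = 303.6 GPa.
E·α·ΔT = 272.3 MPa ⇒ ΔT = 272.3 / (303.6×10³ × 11.5×10⁻⁶) = 78.00 K.
T = 18.6 + 78.00 = 96.60 °C.

96.6 °C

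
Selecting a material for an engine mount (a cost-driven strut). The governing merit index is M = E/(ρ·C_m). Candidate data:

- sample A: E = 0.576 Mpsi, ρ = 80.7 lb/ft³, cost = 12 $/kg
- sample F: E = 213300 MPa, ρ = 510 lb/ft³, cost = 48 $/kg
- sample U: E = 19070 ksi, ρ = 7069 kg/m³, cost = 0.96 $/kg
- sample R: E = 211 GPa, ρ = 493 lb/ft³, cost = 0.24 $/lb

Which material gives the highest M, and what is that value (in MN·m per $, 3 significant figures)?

Normalizing units and computing the index:
  sample A: E = 3.971 GPa, ρ = 1293 kg/m³, cost = 12.00 $/kg
  sample F: E = 213.3 GPa, ρ = 8169 kg/m³, cost = 48.00 $/kg
  sample U: E = 131.5 GPa, ρ = 7069 kg/m³, cost = 0.9600 $/kg
  sample R: E = 211.0 GPa, ρ = 7897 kg/m³, cost = 0.5291 $/kg
  sample R: M = 50.5 MN·m per $
  sample U: M = 19.4 MN·m per $
  sample F: M = 0.544 MN·m per $
  sample A: M = 0.256 MN·m per $
The maximum is for sample R.

sample R, M = 50.5 MN·m per $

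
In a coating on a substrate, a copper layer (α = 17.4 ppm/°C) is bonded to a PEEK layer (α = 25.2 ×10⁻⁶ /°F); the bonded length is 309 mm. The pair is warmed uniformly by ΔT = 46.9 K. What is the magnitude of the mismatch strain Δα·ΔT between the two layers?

PEEK: α = 25.2×10⁻⁶/°F × 9/5 = 45.4×10⁻⁶/K.
Δα = |17.4 − 45.4|×10⁻⁶/K = 28.0×10⁻⁶/K.
Mismatch strain = Δα·ΔT = 28.0×10⁻⁶ × 46.9 = 1.31×10⁻³.

1.31×10⁻³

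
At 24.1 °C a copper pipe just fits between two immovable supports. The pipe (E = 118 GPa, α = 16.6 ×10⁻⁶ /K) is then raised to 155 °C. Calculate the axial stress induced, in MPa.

ΔT = 130.9 K. Constrained thermal stress σ = E·α·ΔT = 118.0×10³ MPa × 16.6×10⁻⁶ × 130.9 = 256 MPa (compressive).

256 MPa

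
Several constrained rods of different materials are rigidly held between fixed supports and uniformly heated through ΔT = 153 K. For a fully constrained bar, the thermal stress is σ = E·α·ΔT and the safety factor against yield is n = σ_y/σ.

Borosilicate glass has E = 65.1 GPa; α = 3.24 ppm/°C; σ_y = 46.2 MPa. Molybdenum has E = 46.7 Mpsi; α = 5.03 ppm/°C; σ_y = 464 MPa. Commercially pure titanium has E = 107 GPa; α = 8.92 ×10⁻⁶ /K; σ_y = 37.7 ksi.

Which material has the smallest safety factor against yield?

borosilicate glass

Per material, after unit conversion:
  borosilicate glass: E = 65.10, α = 3.24, σ_y = 46.20 → σ = 32.3 MPa, n = 1.43
  molybdenum: E = 322.0, α = 5.03, σ_y = 464.0 → σ = 248 MPa, n = 1.87
  commercially pure titanium: E = 107.0, α = 8.92, σ_y = 259.9 → σ = 146 MPa, n = 1.78
Borosilicate glass has the lowest safety factor, n = 1.43.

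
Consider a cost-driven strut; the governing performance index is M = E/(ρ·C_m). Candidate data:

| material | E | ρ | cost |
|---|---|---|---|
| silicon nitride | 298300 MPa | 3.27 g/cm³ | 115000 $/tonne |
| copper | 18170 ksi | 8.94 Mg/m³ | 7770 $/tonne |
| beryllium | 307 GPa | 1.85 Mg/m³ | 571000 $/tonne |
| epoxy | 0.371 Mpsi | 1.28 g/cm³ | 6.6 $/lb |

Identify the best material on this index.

After converting to SI:
  silicon nitride: E = 298.3 GPa, ρ = 3270 kg/m³, cost = 115.0 $/kg
  copper: E = 125.3 GPa, ρ = 8940 kg/m³, cost = 7.770 $/kg
  beryllium: E = 307.0 GPa, ρ = 1850 kg/m³, cost = 571.0 $/kg
  epoxy: E = 2.558 GPa, ρ = 1280 kg/m³, cost = 14.55 $/kg
  copper: M = 1.80 MN·m per $
  silicon nitride: M = 0.793 MN·m per $
  beryllium: M = 0.291 MN·m per $
  epoxy: M = 0.137 MN·m per $
Copper has the largest M.

copper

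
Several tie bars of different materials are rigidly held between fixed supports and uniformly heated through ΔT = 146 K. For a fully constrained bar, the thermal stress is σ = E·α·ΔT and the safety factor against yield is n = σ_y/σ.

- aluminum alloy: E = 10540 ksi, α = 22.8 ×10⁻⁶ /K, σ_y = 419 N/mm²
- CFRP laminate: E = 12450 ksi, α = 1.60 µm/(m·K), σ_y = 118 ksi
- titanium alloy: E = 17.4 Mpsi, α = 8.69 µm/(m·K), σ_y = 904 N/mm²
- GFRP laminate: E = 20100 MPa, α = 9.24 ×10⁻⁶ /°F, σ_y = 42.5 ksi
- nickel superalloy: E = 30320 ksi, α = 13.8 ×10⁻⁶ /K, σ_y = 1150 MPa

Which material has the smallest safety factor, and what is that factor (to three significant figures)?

Per material, after unit conversion:
  aluminum alloy: E = 72.67, α = 22.8, σ_y = 419.0 → σ = 242 MPa, n = 1.73
  CFRP laminate: E = 85.84, α = 1.60, σ_y = 813.6 → σ = 20.1 MPa, n = 40.6
  titanium alloy: E = 120.0, α = 8.69, σ_y = 904.0 → σ = 152 MPa, n = 5.94
  GFRP laminate: E = 20.10, α = 16.6, σ_y = 293.0 → σ = 48.8 MPa, n = 6.00
  nickel superalloy: E = 209.0, α = 13.8, σ_y = 1150 → σ = 421 MPa, n = 2.73
Smallest n: aluminum alloy with n = 1.73.

aluminum alloy, n = 1.73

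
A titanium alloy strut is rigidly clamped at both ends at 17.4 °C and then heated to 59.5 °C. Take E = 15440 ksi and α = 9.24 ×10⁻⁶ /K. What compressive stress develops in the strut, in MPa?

E = 15440 ksi = 106.5 GPa.
ΔT = 42.10 K. Constrained thermal stress σ = E·α·ΔT = 106.5×10³ MPa × 9.24×10⁻⁶ × 42.10 = 41.4 MPa (compressive).

41.4 MPa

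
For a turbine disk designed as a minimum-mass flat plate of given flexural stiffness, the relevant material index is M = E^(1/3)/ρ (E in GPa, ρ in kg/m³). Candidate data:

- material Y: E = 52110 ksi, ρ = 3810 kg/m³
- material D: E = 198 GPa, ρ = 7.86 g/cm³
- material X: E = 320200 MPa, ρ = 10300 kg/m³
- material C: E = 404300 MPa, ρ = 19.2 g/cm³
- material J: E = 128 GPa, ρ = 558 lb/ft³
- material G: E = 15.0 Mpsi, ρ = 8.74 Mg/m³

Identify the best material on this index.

material Y

Convert each candidate to consistent units, then evaluate M:
  material Y: E = 359.3 GPa, ρ = 3810 kg/m³
  material D: E = 198.0 GPa, ρ = 7860 kg/m³
  material X: E = 320.2 GPa, ρ = 10300 kg/m³
  material C: E = 404.3 GPa, ρ = 19200 kg/m³
  material J: E = 128.0 GPa, ρ = 8938 kg/m³
  material G: E = 103.4 GPa, ρ = 8740 kg/m³
  material Y: M = 1.87×10⁻³
  material D: M = 0.742×10⁻³
  material X: M = 0.664×10⁻³
  material J: M = 0.564×10⁻³
  material G: M = 0.537×10⁻³
  material C: M = 0.385×10⁻³
The maximum is for material Y.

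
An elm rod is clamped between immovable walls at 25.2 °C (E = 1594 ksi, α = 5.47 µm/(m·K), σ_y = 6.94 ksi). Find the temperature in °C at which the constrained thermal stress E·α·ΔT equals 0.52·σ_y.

439 °C

E = 1594 ksi = 10.99 GPa.
σ_y = 6.94 ksi = 47.85 MPa.
E·α·ΔT = 24.88 MPa ⇒ ΔT = 24.88 / (10.99×10³ × 5.47×10⁻⁶) = 413.9 K.
T = 25.2 + 413.9 = 439.1 °C.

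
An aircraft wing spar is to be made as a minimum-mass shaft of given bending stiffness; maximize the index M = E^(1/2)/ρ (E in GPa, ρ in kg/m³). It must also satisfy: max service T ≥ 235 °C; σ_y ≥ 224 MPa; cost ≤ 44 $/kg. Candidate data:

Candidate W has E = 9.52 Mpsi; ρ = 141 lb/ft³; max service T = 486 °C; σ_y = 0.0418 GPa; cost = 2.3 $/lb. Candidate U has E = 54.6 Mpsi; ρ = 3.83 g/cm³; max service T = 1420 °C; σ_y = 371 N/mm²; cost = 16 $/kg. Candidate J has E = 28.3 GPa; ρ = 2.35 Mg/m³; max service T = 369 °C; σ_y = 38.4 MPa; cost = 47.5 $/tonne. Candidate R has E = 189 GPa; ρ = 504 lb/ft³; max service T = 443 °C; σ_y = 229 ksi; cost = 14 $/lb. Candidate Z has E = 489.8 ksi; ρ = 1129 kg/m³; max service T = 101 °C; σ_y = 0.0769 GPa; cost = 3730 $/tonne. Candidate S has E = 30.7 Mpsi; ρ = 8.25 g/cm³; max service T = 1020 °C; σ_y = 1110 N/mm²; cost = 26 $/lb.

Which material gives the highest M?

Screen on constraints: max service T ≥ 235 °C; σ_y ≥ 224 MPa; cost ≤ 44 $/kg. Survivors: candidate U, candidate R.
In SI units:
  candidate U: E = 376.5 GPa, ρ = 3830 kg/m³
  candidate R: E = 189.0 GPa, ρ = 8073 kg/m³
  candidate U: M = 5.07×10⁻³
  candidate R: M = 1.70×10⁻³
Candidate U has the largest M.

candidate U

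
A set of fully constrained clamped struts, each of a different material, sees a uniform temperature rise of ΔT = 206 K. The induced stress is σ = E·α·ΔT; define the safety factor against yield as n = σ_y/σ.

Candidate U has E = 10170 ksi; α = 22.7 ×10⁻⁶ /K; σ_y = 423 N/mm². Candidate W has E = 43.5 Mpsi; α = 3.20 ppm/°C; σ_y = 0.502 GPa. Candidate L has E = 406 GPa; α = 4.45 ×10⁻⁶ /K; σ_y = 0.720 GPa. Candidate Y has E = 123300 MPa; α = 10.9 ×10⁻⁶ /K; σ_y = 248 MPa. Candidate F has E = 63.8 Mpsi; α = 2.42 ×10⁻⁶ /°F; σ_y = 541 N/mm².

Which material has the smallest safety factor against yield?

Per material, after unit conversion:
  candidate U: E = 70.12, α = 22.7, σ_y = 423.0 → σ = 328 MPa, n = 1.29
  candidate W: E = 299.9, α = 3.20, σ_y = 502.0 → σ = 198 MPa, n = 2.54
  candidate L: E = 406.0, α = 4.45, σ_y = 720.0 → σ = 372 MPa, n = 1.93
  candidate Y: E = 123.3, α = 10.9, σ_y = 248.0 → σ = 277 MPa, n = 0.896
  candidate F: E = 439.9, α = 4.36, σ_y = 541.0 → σ = 395 MPa, n = 1.37
Candidate Y has the lowest safety factor, n = 0.896.

candidate Y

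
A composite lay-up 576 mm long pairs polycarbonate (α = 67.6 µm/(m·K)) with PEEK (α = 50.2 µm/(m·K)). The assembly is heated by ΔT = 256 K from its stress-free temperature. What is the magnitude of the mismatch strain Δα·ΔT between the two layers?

Δα = |67.6 − 50.2|×10⁻⁶/K = 17.4×10⁻⁶/K.
Mismatch strain = Δα·ΔT = 17.4×10⁻⁶ × 256.0 = 4.45×10⁻³.

4.45×10⁻³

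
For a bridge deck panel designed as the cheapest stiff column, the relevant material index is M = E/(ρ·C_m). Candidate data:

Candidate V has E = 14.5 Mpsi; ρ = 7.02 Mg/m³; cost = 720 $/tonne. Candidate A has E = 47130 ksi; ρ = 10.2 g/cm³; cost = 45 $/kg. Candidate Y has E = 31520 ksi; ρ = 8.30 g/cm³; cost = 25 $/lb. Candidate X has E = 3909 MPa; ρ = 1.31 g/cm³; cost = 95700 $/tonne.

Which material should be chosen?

candidate V

Convert each candidate to consistent units, then evaluate M:
  candidate V: E = 99.97 GPa, ρ = 7020 kg/m³, cost = 0.7200 $/kg
  candidate A: E = 324.9 GPa, ρ = 10200 kg/m³, cost = 45.00 $/kg
  candidate Y: E = 217.3 GPa, ρ = 8300 kg/m³, cost = 55.11 $/kg
  candidate X: E = 3.909 GPa, ρ = 1310 kg/m³, cost = 95.70 $/kg
  candidate V: M = 19.8 MN·m per $
  candidate A: M = 0.708 MN·m per $
  candidate Y: M = 0.475 MN·m per $
  candidate X: M = 0.0312 MN·m per $
Highest index: candidate V.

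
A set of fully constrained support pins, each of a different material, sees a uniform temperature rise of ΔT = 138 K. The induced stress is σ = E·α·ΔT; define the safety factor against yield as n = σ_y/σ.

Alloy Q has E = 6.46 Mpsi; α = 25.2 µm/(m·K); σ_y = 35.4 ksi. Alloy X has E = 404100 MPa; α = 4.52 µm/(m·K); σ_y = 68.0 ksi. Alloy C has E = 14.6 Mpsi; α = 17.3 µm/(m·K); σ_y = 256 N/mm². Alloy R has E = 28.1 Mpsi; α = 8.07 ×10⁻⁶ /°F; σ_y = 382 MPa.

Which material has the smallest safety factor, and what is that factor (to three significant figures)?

Per material, after unit conversion:
  alloy Q: E = 44.54, α = 25.2, σ_y = 244.1 → σ = 155 MPa, n = 1.58
  alloy X: E = 404.1, α = 4.52, σ_y = 468.8 → σ = 252 MPa, n = 1.86
  alloy C: E = 100.7, α = 17.3, σ_y = 256.0 → σ = 240 MPa, n = 1.07
  alloy R: E = 193.7, α = 14.5, σ_y = 382.0 → σ = 388 MPa, n = 0.984
The minimum is alloy R at n = 0.984.

alloy R, n = 0.984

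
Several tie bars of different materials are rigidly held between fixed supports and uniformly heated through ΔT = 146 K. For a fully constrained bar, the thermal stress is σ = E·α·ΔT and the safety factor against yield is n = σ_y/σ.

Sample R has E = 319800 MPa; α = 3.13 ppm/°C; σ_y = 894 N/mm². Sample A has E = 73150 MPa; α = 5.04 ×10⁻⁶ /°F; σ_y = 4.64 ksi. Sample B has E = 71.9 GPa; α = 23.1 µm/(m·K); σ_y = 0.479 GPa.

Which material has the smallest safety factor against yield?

With everything in SI (GPa, ×10⁻⁶/K, MPa):
  sample R: E = 319.8, α = 3.13, σ_y = 894.0 → σ = 146 MPa, n = 6.12
  sample A: E = 73.15, α = 9.07, σ_y = 31.99 → σ = 96.9 MPa, n = 0.330
  sample B: E = 71.90, α = 23.1, σ_y = 479.0 → σ = 242 MPa, n = 1.98
Smallest n: sample A with n = 0.330.

sample A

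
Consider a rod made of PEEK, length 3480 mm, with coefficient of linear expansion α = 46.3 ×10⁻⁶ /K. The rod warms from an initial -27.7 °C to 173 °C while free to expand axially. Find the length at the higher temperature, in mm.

3512.3 mm

ΔT = 173 − (-27.7) = 200.7 K.
ΔL = α·L₀·ΔT = 46.3×10⁻⁶ × 3480 mm × 200.7 K = 32.3 mm.
L = L₀ + ΔL = 3480 + 32.3 = 3512.3 mm.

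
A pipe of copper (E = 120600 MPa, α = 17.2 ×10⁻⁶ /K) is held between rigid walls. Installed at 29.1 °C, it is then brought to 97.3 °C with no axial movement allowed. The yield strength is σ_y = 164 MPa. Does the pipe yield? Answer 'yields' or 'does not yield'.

E = 120600 MPa = 120.6 GPa.
ΔT = 68.20 K. Constrained thermal stress σ = E·α·ΔT = 120.6×10³ MPa × 17.2×10⁻⁶ × 68.20 = 141 MPa (compressive).
Compare to σ_y = 164 MPa: σ < σ_y, so it does not yield.

does not yield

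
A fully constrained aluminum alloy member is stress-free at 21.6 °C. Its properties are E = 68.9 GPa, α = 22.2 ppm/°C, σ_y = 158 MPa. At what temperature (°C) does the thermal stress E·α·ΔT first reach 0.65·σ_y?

E·α·ΔT = 102.7 MPa ⇒ ΔT = 102.7 / (68.90×10³ × 22.2×10⁻⁶) = 67.14 K.
T = 21.6 + 67.14 = 88.74 °C.

88.7 °C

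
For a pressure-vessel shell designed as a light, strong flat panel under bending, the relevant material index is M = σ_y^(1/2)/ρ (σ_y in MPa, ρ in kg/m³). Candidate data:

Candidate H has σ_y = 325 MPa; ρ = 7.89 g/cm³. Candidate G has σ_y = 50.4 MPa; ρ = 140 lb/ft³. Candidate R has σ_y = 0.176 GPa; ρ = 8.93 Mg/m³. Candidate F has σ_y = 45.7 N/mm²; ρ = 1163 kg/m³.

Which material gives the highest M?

candidate F

In SI units:
  candidate H: σ_y = 325.0 MPa, ρ = 7890 kg/m³
  candidate G: σ_y = 50.40 MPa, ρ = 2243 kg/m³
  candidate R: σ_y = 176.0 MPa, ρ = 8930 kg/m³
  candidate F: σ_y = 45.70 MPa, ρ = 1163 kg/m³
  candidate F: M = 5.81×10⁻³
  candidate G: M = 3.17×10⁻³
  candidate H: M = 2.28×10⁻³
  candidate R: M = 1.49×10⁻³
Candidate F has the largest M.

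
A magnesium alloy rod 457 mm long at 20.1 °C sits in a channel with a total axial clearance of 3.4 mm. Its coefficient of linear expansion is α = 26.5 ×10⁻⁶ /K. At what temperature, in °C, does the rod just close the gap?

α·L₀·ΔT = 3.4 mm ⇒ ΔT = 3.4 / (26.5×10⁻⁶ × 457.0) = 280.7 K.
T = 20.1 + 280.7 = 300.8 °C.

301 °C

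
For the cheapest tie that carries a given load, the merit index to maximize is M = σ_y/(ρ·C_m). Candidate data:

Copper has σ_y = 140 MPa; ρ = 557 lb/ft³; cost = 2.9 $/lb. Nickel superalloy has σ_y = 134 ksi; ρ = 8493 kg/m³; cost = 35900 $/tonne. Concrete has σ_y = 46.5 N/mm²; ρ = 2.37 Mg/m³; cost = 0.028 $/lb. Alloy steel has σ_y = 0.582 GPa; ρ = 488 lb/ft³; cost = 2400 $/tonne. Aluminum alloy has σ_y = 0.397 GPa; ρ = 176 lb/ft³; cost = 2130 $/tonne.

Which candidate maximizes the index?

concrete

In SI units:
  copper: σ_y = 140.0 MPa, ρ = 8922 kg/m³, cost = 6.393 $/kg
  nickel superalloy: σ_y = 923.9 MPa, ρ = 8493 kg/m³, cost = 35.90 $/kg
  concrete: σ_y = 46.50 MPa, ρ = 2370 kg/m³, cost = 0.06173 $/kg
  alloy steel: σ_y = 582.0 MPa, ρ = 7817 kg/m³, cost = 2.400 $/kg
  aluminum alloy: σ_y = 397.0 MPa, ρ = 2819 kg/m³, cost = 2.130 $/kg
  concrete: M = 318 kN·m per $
  aluminum alloy: M = 66.1 kN·m per $
  alloy steel: M = 31.0 kN·m per $
  nickel superalloy: M = 3.03 kN·m per $
  copper: M = 2.45 kN·m per $
Concrete has the largest M.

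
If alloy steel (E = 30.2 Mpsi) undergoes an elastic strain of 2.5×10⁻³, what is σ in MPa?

521 MPa

E = 30.2 Mpsi = 208.2 GPa.
σ = E·ε = 208200 MPa × 2.5×10⁻³ = 521 MPa.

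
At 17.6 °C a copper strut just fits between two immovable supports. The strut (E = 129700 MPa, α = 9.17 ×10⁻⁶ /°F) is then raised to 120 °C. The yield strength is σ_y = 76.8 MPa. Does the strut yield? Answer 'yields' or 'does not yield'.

yields

E = 129700 MPa = 129.7 GPa.
α = 9.17×10⁻⁶/°F × 9/5 = 16.5×10⁻⁶/K.
ΔT = 102.4 K. Constrained thermal stress σ = E·α·ΔT = 129.7×10³ MPa × 16.5×10⁻⁶ × 102.4 = 219 MPa (compressive).
Compare to σ_y = 76.8 MPa: σ ≥ σ_y, so it yields.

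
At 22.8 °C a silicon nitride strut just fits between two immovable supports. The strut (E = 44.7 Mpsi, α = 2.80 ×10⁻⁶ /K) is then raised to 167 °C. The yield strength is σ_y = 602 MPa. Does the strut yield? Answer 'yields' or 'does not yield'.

E = 44.7 Mpsi = 308.2 GPa.
ΔT = 144.2 K. Constrained thermal stress σ = E·α·ΔT = 308.2×10³ MPa × 2.80×10⁻⁶ × 144.2 = 124 MPa (compressive).
Compare to σ_y = 602 MPa: σ < σ_y, so it does not yield.

does not yield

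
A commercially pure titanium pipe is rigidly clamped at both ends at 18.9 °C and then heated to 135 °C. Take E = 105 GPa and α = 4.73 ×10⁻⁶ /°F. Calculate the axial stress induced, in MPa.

α = 4.73×10⁻⁶/°F × 9/5 = 8.51×10⁻⁶/K.
ΔT = 116.1 K. Constrained thermal stress σ = E·α·ΔT = 105.0×10³ MPa × 8.51×10⁻⁶ × 116.1 = 104 MPa (compressive).

104 MPa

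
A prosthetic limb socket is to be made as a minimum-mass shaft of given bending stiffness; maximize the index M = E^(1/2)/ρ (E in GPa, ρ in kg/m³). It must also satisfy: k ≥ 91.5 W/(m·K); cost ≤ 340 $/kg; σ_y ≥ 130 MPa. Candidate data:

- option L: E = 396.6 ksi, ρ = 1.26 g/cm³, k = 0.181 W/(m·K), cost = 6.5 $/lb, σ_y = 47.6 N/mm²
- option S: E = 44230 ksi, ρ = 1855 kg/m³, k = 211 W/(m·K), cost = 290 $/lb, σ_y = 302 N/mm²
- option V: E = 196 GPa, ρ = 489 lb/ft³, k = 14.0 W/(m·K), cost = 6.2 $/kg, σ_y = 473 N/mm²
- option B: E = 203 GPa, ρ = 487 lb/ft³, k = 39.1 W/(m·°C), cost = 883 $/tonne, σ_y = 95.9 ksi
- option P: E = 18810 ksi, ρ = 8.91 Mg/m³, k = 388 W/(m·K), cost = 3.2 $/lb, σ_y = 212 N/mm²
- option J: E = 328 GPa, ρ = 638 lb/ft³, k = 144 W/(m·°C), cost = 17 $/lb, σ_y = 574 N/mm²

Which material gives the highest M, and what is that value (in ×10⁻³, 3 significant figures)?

option J, M = 1.77×10⁻³

Screen on constraints: k ≥ 91.5 W/(m·K); cost ≤ 340 $/kg; σ_y ≥ 130 MPa. Survivors: option P, option J.
In SI units:
  option P: E = 129.7 GPa, ρ = 8910 kg/m³
  option J: E = 328.0 GPa, ρ = 10220 kg/m³
  option J: M = 1.77×10⁻³
  option P: M = 1.28×10⁻³
Option J ranks first.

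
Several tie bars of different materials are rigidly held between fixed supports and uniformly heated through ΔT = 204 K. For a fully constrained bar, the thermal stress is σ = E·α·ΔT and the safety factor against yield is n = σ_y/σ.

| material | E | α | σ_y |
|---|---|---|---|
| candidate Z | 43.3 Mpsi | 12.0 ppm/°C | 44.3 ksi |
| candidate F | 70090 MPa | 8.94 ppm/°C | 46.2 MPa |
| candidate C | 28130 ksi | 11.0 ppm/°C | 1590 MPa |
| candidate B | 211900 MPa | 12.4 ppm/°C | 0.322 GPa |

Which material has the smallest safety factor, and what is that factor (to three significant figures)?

candidate F, n = 0.361

Converting E to GPa, α to ×10⁻⁶/K, σ_y to MPa, then σ and n for each:
  candidate Z: E = 298.5, α = 12.0, σ_y = 305.4 → σ = 731 MPa, n = 0.418
  candidate F: E = 70.09, α = 8.94, σ_y = 46.20 → σ = 128 MPa, n = 0.361
  candidate C: E = 193.9, α = 11.0, σ_y = 1590 → σ = 435 MPa, n = 3.65
  candidate B: E = 211.9, α = 12.4, σ_y = 322.0 → σ = 536 MPa, n = 0.601
Candidate F has the lowest safety factor, n = 0.361.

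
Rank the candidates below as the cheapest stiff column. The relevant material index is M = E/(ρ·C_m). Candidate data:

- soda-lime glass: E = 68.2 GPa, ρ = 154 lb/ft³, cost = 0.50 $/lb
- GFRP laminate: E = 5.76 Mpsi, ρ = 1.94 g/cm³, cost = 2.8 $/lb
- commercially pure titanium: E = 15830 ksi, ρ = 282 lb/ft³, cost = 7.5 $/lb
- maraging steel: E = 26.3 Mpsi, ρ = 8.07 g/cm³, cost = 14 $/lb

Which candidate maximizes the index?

soda-lime glass

In SI units:
  soda-lime glass: E = 68.20 GPa, ρ = 2467 kg/m³, cost = 1.102 $/kg
  GFRP laminate: E = 39.71 GPa, ρ = 1940 kg/m³, cost = 6.173 $/kg
  commercially pure titanium: E = 109.1 GPa, ρ = 4517 kg/m³, cost = 16.53 $/kg
  maraging steel: E = 181.3 GPa, ρ = 8070 kg/m³, cost = 30.86 $/kg
  soda-lime glass: M = 25.1 MN·m per $
  GFRP laminate: M = 3.32 MN·m per $
  commercially pure titanium: M = 1.46 MN·m per $
  maraging steel: M = 0.728 MN·m per $
The maximum is for soda-lime glass.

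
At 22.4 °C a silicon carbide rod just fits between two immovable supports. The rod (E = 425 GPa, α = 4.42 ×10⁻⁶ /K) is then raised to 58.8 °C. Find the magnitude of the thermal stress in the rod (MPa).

68.4 MPa

ΔT = 36.40 K. Constrained thermal stress σ = E·α·ΔT = 425.0×10³ MPa × 4.42×10⁻⁶ × 36.40 = 68.4 MPa (compressive).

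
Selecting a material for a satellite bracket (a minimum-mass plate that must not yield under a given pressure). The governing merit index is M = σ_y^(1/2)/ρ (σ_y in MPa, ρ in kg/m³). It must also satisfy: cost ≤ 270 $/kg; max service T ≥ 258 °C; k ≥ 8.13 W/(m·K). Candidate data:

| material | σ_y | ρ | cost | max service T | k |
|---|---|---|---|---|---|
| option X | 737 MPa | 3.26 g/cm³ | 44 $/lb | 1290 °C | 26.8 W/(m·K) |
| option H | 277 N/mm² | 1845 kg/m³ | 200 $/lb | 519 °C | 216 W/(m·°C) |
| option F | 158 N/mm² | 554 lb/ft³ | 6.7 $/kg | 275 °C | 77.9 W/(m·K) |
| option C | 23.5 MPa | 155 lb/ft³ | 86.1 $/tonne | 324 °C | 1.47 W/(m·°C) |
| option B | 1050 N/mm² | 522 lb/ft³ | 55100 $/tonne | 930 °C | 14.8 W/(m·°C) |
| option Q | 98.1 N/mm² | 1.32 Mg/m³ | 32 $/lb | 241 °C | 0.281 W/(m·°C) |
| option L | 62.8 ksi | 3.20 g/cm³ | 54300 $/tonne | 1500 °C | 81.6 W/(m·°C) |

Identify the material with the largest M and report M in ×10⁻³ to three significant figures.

option X, M = 8.33×10⁻³

Screen on constraints: cost ≤ 270 $/kg; max service T ≥ 258 °C; k ≥ 8.13 W/(m·K). Survivors: option X, option F, option B, option L.
Normalizing units and computing the index:
  option X: σ_y = 737.0 MPa, ρ = 3260 kg/m³
  option F: σ_y = 158.0 MPa, ρ = 8874 kg/m³
  option B: σ_y = 1050 MPa, ρ = 8362 kg/m³
  option L: σ_y = 433.0 MPa, ρ = 3200 kg/m³
  option X: M = 8.33×10⁻³
  option L: M = 6.50×10⁻³
  option B: M = 3.88×10⁻³
  option F: M = 1.42×10⁻³
Highest index: option X.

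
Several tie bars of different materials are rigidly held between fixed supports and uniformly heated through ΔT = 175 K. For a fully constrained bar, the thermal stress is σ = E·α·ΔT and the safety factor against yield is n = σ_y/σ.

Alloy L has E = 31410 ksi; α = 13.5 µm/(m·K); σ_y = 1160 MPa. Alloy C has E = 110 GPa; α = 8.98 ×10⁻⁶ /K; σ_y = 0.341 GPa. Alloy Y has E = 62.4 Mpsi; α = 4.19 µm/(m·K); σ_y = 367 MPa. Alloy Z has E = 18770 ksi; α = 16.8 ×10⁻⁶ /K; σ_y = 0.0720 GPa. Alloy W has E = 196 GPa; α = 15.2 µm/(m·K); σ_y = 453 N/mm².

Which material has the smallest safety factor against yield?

alloy Z

Converting E to GPa, α to ×10⁻⁶/K, σ_y to MPa, then σ and n for each:
  alloy L: E = 216.6, α = 13.5, σ_y = 1160 → σ = 512 MPa, n = 2.27
  alloy C: E = 110.0, α = 8.98, σ_y = 341.0 → σ = 173 MPa, n = 1.97
  alloy Y: E = 430.2, α = 4.19, σ_y = 367.0 → σ = 315 MPa, n = 1.16
  alloy Z: E = 129.4, α = 16.8, σ_y = 72.00 → σ = 380 MPa, n = 0.189
  alloy W: E = 196.0, α = 15.2, σ_y = 453.0 → σ = 521 MPa, n = 0.869
Alloy Z has the lowest safety factor, n = 0.189.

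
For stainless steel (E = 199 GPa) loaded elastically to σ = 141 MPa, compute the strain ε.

ε = σ/E = 141 / 199000 = 7.09×10⁻⁴.

7.09×10⁻⁴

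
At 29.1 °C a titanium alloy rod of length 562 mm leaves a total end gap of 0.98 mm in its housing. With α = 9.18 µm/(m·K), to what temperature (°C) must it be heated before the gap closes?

α·L₀·ΔT = 0.98 mm ⇒ ΔT = 0.98 / (9.18×10⁻⁶ × 562.0) = 190.0 K.
T = 29.1 + 190.0 = 219.1 °C.

219 °C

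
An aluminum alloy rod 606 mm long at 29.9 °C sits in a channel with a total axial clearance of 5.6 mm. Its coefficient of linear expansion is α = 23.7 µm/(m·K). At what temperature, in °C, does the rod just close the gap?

420 °C

α·L₀·ΔT = 5.6 mm ⇒ ΔT = 5.6 / (23.7×10⁻⁶ × 606.0) = 389.9 K.
T = 29.9 + 389.9 = 419.8 °C.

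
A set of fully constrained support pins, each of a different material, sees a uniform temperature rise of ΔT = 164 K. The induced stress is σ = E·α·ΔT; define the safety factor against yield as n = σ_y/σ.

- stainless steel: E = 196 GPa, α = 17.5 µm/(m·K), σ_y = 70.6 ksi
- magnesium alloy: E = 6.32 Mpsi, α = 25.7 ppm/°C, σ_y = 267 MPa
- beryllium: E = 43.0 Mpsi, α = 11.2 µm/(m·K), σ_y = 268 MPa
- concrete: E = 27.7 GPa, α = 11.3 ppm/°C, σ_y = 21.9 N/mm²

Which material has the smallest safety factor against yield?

Per material, after unit conversion:
  stainless steel: E = 196.0, α = 17.5, σ_y = 486.8 → σ = 563 MPa, n = 0.865
  magnesium alloy: E = 43.57, α = 25.7, σ_y = 267.0 → σ = 184 MPa, n = 1.45
  beryllium: E = 296.5, α = 11.2, σ_y = 268.0 → σ = 545 MPa, n = 0.492
  concrete: E = 27.70, α = 11.3, σ_y = 21.90 → σ = 51.3 MPa, n = 0.427
The minimum is concrete at n = 0.427.

concrete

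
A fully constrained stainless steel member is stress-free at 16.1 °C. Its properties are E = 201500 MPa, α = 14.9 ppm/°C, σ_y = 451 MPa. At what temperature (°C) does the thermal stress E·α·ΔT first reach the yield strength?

166 °C

E = 201500 MPa = 201.5 GPa.
E·α·ΔT = 451.0 MPa ⇒ ΔT = 451.0 / (201.5×10³ × 14.9×10⁻⁶) = 150.2 K.
T = 16.1 + 150.2 = 166.3 °C.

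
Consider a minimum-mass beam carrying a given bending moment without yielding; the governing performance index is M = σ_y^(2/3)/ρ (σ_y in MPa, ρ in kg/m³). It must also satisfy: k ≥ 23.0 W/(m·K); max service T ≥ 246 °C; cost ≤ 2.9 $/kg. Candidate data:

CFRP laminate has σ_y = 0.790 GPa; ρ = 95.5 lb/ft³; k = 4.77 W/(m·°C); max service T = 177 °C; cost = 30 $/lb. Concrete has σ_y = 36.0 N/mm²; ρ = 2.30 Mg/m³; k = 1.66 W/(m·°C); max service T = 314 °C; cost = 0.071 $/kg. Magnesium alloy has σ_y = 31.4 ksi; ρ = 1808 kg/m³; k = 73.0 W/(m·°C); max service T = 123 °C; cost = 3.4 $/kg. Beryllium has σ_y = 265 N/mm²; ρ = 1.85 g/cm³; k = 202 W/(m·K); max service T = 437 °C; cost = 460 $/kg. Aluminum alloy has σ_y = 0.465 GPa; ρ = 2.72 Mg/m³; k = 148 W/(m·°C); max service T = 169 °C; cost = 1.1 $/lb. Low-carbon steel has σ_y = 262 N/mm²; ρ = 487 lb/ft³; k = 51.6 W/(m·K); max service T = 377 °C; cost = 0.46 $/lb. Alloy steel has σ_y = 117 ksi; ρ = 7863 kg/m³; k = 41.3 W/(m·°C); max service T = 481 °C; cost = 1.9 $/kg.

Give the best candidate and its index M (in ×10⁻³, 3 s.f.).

alloy steel, M = 11.0×10⁻³

Screen on constraints: k ≥ 23.0 W/(m·K); max service T ≥ 246 °C; cost ≤ 2.9 $/kg. Survivors: low-carbon steel, alloy steel.
After converting to SI:
  low-carbon steel: σ_y = 262.0 MPa, ρ = 7801 kg/m³
  alloy steel: σ_y = 806.7 MPa, ρ = 7863 kg/m³
  alloy steel: M = 11.0×10⁻³
  low-carbon steel: M = 5.25×10⁻³
Alloy steel ranks first.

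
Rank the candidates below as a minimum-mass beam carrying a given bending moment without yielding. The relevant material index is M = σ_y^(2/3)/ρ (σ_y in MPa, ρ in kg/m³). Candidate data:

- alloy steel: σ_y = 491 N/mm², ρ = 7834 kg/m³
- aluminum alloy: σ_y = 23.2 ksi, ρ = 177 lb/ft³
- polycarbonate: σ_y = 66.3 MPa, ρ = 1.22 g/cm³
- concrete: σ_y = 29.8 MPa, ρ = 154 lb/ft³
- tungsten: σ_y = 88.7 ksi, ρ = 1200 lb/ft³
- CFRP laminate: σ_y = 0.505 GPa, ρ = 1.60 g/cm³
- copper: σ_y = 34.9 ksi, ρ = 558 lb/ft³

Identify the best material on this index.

CFRP laminate

In SI units:
  alloy steel: σ_y = 491.0 MPa, ρ = 7834 kg/m³
  aluminum alloy: σ_y = 160.0 MPa, ρ = 2835 kg/m³
  polycarbonate: σ_y = 66.30 MPa, ρ = 1220 kg/m³
  concrete: σ_y = 29.80 MPa, ρ = 2467 kg/m³
  tungsten: σ_y = 611.6 MPa, ρ = 19220 kg/m³
  CFRP laminate: σ_y = 505.0 MPa, ρ = 1600 kg/m³
  copper: σ_y = 240.6 MPa, ρ = 8938 kg/m³
  CFRP laminate: M = 39.6×10⁻³
  polycarbonate: M = 13.4×10⁻³
  aluminum alloy: M = 10.4×10⁻³
  alloy steel: M = 7.94×10⁻³
  copper: M = 4.33×10⁻³
  concrete: M = 3.90×10⁻³
  tungsten: M = 3.75×10⁻³
Highest index: CFRP laminate.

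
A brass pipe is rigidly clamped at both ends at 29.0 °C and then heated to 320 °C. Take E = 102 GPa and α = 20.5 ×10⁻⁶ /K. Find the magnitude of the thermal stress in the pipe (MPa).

ΔT = 291.0 K. Constrained thermal stress σ = E·α·ΔT = 102.0×10³ MPa × 20.5×10⁻⁶ × 291.0 = 608 MPa (compressive).

608 MPa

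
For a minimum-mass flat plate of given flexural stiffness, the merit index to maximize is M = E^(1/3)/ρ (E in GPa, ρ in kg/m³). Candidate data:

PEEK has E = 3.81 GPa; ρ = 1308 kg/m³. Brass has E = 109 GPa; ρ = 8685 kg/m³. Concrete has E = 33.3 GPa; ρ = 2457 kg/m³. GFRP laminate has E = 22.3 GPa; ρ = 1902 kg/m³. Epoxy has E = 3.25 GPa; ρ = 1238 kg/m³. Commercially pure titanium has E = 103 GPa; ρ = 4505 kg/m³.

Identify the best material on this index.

GFRP laminate

Per-candidate index values:
  GFRP laminate: M = 1.48×10⁻³
  concrete: M = 1.31×10⁻³
  epoxy: M = 1.20×10⁻³
  PEEK: M = 1.19×10⁻³
  commercially pure titanium: M = 1.04×10⁻³
  brass: M = 0.550×10⁻³
The maximum is for GFRP laminate.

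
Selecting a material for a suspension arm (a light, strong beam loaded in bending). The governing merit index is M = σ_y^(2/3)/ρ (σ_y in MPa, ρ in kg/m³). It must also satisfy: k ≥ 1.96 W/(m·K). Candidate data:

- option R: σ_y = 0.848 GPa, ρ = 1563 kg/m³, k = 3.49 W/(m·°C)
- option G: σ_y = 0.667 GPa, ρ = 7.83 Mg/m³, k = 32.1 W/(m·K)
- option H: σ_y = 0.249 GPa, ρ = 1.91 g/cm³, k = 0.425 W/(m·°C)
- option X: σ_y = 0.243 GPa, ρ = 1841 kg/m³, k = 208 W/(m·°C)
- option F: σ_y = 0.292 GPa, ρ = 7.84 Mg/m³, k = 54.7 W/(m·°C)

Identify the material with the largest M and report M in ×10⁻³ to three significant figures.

Screen on constraints: k ≥ 1.96 W/(m·K). Survivors: option R, option G, option X, option F.
After converting to SI:
  option R: σ_y = 848.0 MPa, ρ = 1563 kg/m³
  option G: σ_y = 667.0 MPa, ρ = 7830 kg/m³
  option X: σ_y = 243.0 MPa, ρ = 1841 kg/m³
  option F: σ_y = 292.0 MPa, ρ = 7840 kg/m³
  option R: M = 57.3×10⁻³
  option X: M = 21.2×10⁻³
  option G: M = 9.75×10⁻³
  option F: M = 5.61×10⁻³
Highest index: option R.

option R, M = 57.3×10⁻³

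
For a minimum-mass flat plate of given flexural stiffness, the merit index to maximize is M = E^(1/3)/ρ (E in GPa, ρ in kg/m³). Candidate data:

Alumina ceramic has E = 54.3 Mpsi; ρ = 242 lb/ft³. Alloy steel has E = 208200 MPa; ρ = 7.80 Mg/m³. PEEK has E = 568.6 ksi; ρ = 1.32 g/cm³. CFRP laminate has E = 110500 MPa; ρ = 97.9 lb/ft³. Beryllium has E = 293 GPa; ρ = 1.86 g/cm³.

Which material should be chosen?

beryllium

Putting every candidate on a common basis:
  alumina ceramic: E = 374.4 GPa, ρ = 3876 kg/m³
  alloy steel: E = 208.2 GPa, ρ = 7800 kg/m³
  PEEK: E = 3.920 GPa, ρ = 1320 kg/m³
  CFRP laminate: E = 110.5 GPa, ρ = 1568 kg/m³
  beryllium: E = 293.0 GPa, ρ = 1860 kg/m³
  beryllium: M = 3.57×10⁻³
  CFRP laminate: M = 3.06×10⁻³
  alumina ceramic: M = 1.86×10⁻³
  PEEK: M = 1.19×10⁻³
  alloy steel: M = 0.760×10⁻³
Highest index: beryllium.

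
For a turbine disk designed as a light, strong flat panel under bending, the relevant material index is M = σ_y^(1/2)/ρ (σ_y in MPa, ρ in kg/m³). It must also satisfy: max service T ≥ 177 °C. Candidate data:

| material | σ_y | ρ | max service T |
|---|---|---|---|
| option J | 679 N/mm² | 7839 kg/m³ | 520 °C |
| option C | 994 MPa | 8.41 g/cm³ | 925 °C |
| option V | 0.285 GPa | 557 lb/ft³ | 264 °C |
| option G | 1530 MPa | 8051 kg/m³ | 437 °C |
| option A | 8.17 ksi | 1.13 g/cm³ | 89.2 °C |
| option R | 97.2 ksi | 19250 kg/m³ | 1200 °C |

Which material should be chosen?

Screen on constraints: max service T ≥ 177 °C. Survivors: option J, option C, option V, option G, option R.
Putting every candidate on a common basis:
  option J: σ_y = 679.0 MPa, ρ = 7839 kg/m³
  option C: σ_y = 994.0 MPa, ρ = 8410 kg/m³
  option V: σ_y = 285.0 MPa, ρ = 8922 kg/m³
  option G: σ_y = 1530 MPa, ρ = 8051 kg/m³
  option R: σ_y = 670.2 MPa, ρ = 19250 kg/m³
  option G: M = 4.86×10⁻³
  option C: M = 3.75×10⁻³
  option J: M = 3.32×10⁻³
  option V: M = 1.89×10⁻³
  option R: M = 1.34×10⁻³
Highest index: option G.

option G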